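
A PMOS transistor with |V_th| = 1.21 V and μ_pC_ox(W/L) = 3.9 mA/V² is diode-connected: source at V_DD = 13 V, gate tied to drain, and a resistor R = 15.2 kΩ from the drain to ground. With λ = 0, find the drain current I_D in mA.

With gate tied to drain, V_SG = V_SD ≥ V_SG − |V_th|, so the device is in saturation.
KCL at the drain: ½ k_p (V_SG − |V_th|)² = (V_DD − V_SG)/R.
Let x = V_SG − 1.21. Then 29.6 x² + x − 11.79 = 0, giving x = 0.614 V (positive root), so V_SG = 1.82 V.
I_D = (V_DD − V_SG)/R = (13 − 1.82) / 15.2 = 0.735 mA.

I_D = 0.735 mA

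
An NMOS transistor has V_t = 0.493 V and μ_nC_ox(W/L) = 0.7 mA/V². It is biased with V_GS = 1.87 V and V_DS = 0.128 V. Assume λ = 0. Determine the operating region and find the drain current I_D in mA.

V_ov = V_GS − V_t = 1.87 − 0.493 = 1.38 V.
Since V_DS = 0.128 V < V_ov = 1.38 V, the device is in the triode region.
I_D = k_n [V_ov · V_DS − ½ V_DS²] = 0.7 × [1.38 × 0.128 − 0.5 × 0.128²] = 0.118 mA.

Triode; I_D = 0.118 mA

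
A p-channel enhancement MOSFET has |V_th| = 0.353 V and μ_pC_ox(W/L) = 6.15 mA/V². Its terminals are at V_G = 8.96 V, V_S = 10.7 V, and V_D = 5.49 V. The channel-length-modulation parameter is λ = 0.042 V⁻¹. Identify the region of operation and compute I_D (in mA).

Saturation; I_D = 7.21 mA

V_SG = V_S − V_G = 10.7 − 8.96 = 1.74 V; V_SD = V_S − V_D = 10.7 − 5.49 = 5.21 V.
V_ov = V_SG − |V_th| = 1.74 − 0.353 = 1.39 V.
Since V_SD = 5.21 V ≥ V_ov = 1.39 V, the device is in saturation.
I_D = ½ k_p V_ov² (1 + λ V_SD) = 0.5 × 6.15 × 1.39² × (1 + 0.042 × 5.21) = 7.21 mA.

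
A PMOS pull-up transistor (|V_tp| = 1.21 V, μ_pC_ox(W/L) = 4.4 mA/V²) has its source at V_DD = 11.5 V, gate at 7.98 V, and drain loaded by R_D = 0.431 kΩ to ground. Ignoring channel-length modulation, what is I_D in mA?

V_SG = V_DD − V_G = 11.5 − 7.98 = 3.52 V, so V_ov = 3.52 − 1.21 = 2.31 V.
Assume saturation: I_D = ½ k_p V_ov² = 0.5 × 4.4 × 2.31² = 11.7 mA, giving V_SD = V_DD − I_D R_D = 11.5 − 11.7 × 0.431 = 6.44 V.
V_SD = 6.44 V ≥ V_ov = 2.31 V, confirming saturation.

I_D = 11.7 mA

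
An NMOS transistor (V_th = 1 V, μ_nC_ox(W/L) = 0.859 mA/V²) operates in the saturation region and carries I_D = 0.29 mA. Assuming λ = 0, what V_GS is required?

V_GS = 1.82 V

In saturation I_D = ½ k_n (V_GS − V_th)², so V_GS − V_th = √(2 I_D / k_n) = √(2 × 0.29 / 0.859) = 0.822 V.
V_GS = 1 + 0.822 = 1.82 V.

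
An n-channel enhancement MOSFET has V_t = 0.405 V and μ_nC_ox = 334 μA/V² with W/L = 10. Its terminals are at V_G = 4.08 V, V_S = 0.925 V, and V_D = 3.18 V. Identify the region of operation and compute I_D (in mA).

Triode; I_D = 12.2 mA

V_GS = V_G − V_S = 4.08 − 0.925 = 3.16 V; V_DS = V_D − V_S = 3.18 − 0.925 = 2.25 V.
k_n = μ_nC_ox · (W/L) = 3.34 mA/V².
V_ov = V_GS − V_t = 3.16 − 0.405 = 2.75 V.
Since V_DS = 2.25 V < V_ov = 2.75 V, the device is in the triode region.
I_D = k_n [V_ov · V_DS − ½ V_DS²] = 3.34 × [2.75 × 2.25 − 0.5 × 2.25²] = 12.2 mA.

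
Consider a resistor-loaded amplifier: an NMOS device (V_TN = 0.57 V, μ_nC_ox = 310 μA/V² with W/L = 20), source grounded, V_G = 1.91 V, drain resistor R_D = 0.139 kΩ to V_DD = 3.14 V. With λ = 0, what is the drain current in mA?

I_D = 5.57 mA

V_GS = V_G = 1.91 V, so V_ov = 1.91 − 0.57 = 1.34 V.
k_n = μ_nC_ox · (W/L) = 6.2 mA/V².
Assume saturation: I_D = ½ k_n V_ov² = 0.5 × 6.2 × 1.34² = 5.57 mA, giving V_DS = V_DD − I_D R_D = 3.14 − 5.57 × 0.139 = 2.37 V.
V_DS = 2.37 V ≥ V_ov = 1.34 V, confirming saturation.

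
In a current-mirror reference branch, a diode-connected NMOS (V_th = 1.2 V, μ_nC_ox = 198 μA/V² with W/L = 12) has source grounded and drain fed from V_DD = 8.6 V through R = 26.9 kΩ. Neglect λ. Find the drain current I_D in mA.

I_D = 0.258 mA

With gate tied to drain, V_GS = V_DS ≥ V_GS − V_th, so the device is in saturation.
k_n = μ_nC_ox · (W/L) = 2.376 mA/V².
KCL at the drain: ½ k_n (V_GS − V_th)² = (V_DD − V_GS)/R.
Let x = V_GS − 1.2. Then 32 x² + x − 7.4 = 0, giving x = 0.466 V (positive root), so V_GS = 1.67 V.
I_D = (V_DD − V_GS)/R = (8.6 − 1.67) / 26.9 = 0.258 mA.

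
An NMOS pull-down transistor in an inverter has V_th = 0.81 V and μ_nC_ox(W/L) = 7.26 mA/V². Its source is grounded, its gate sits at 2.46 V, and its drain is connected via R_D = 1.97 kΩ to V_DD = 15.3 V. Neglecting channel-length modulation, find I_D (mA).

V_GS = V_G = 2.46 V, so V_ov = 2.46 − 0.81 = 1.65 V.
Assume saturation: I_D = ½ k_n V_ov² = 0.5 × 7.26 × 1.65² = 9.88 mA, giving V_DS = V_DD − I_D R_D = 15.3 − 9.88 × 1.97 = -4.17 V.
But -4.17 V < V_ov = 1.65 V, so the device is actually in triode.
In triode I_D = k_n[V_ov V_DS − ½ V_DS²] and I_D = (V_DD − V_DS)/R_D. Equating: 7.15 V_DS² − 24.6 V_DS + 15.3 = 0, giving V_DS = 0.815 V (the root below V_ov).
I_D = (15.3 − 0.815) / 1.97 = 7.35 mA.

I_D = 7.35 mA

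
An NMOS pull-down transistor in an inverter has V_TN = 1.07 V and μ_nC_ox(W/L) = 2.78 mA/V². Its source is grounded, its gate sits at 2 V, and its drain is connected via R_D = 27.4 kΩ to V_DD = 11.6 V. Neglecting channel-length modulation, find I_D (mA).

I_D = 0.417 mA

V_GS = V_G = 2 V, so V_ov = 2 − 1.07 = 0.93 V.
Assume saturation: I_D = ½ k_n V_ov² = 0.5 × 2.78 × 0.93² = 1.2 mA, giving V_DS = V_DD − I_D R_D = 11.6 − 1.2 × 27.4 = -21.3 V.
But -21.3 V < V_ov = 0.93 V, so the device is actually in triode.
In triode I_D = k_n[V_ov V_DS − ½ V_DS²] and I_D = (V_DD − V_DS)/R_D. Equating: 38.1 V_DS² − 71.84 V_DS + 11.6 = 0, giving V_DS = 0.178 V (the root below V_ov).
I_D = (11.6 − 0.178) / 27.4 = 0.417 mA.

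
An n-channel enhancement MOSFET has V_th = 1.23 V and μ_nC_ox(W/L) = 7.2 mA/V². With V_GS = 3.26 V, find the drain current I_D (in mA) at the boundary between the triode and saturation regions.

At the boundary V_DS = V_ov = V_GS − V_th = 3.26 − 1.23 = 2.03 V.
I_D = ½ k_n V_ov² = 0.5 × 7.2 × 2.03² = 14.8 mA.

I_D = 14.8 mA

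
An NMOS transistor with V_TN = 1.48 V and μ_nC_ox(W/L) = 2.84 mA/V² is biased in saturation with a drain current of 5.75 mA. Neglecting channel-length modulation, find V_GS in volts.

In saturation I_D = ½ k_n (V_GS − V_TN)², so V_GS − V_TN = √(2 I_D / k_n) = √(2 × 5.75 / 2.84) = 2.01 V.
V_GS = 1.48 + 2.01 = 3.49 V.

V_GS = 3.49 V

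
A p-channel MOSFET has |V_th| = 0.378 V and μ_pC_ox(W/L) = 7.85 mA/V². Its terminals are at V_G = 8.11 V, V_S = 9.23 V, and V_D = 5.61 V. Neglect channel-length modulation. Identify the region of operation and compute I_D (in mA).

Saturation; I_D = 2.16 mA

V_SG = V_S − V_G = 9.23 − 8.11 = 1.12 V; V_SD = V_S − V_D = 9.23 − 5.61 = 3.62 V.
V_ov = V_SG − |V_th| = 1.12 − 0.378 = 0.742 V.
Since V_SD = 3.62 V ≥ V_ov = 0.742 V, the device is in saturation.
I_D = ½ k_p V_ov² = 0.5 × 7.85 × 0.742² = 2.16 mA.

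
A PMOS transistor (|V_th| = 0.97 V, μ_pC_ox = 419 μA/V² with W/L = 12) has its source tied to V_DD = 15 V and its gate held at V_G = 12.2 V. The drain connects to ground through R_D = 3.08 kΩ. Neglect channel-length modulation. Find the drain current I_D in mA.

I_D = 4.67 mA

V_SG = V_DD − V_G = 15 − 12.2 = 2.8 V, so V_ov = 2.8 − 0.97 = 1.83 V.
k_p = μ_pC_ox · (W/L) = 5.028 mA/V².
Assume saturation: I_D = ½ k_p V_ov² = 0.5 × 5.028 × 1.83² = 8.42 mA, giving V_SD = V_DD − I_D R_D = 15 − 8.42 × 3.08 = -10.9 V.
But -10.9 V < V_ov = 1.83 V, so the device is actually in triode.
In triode I_D = k_p[V_ov V_SD − ½ V_SD²] and I_D = (V_DD − V_SD)/R_D. Equating: 7.74 V_SD² − 29.34 V_SD + 15 = 0, giving V_SD = 0.609 V (the root below V_ov).
I_D = (15 − 0.609) / 3.08 = 4.67 mA.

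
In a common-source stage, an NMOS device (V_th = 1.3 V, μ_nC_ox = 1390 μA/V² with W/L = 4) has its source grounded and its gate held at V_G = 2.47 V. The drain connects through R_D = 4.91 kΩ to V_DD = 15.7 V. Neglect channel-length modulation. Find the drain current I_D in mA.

V_GS = V_G = 2.47 V, so V_ov = 2.47 − 1.3 = 1.17 V.
k_n = μ_nC_ox · (W/L) = 5.56 mA/V².
Assume saturation: I_D = ½ k_n V_ov² = 0.5 × 5.56 × 1.17² = 3.81 mA, giving V_DS = V_DD − I_D R_D = 15.7 − 3.81 × 4.91 = -2.99 V.
But -2.99 V < V_ov = 1.17 V, so the device is actually in triode.
In triode I_D = k_n[V_ov V_DS − ½ V_DS²] and I_D = (V_DD − V_DS)/R_D. Equating: 13.6 V_DS² − 32.94 V_DS + 15.7 = 0, giving V_DS = 0.654 V (the root below V_ov).
I_D = (15.7 − 0.654) / 4.91 = 3.06 mA.

I_D = 3.06 mA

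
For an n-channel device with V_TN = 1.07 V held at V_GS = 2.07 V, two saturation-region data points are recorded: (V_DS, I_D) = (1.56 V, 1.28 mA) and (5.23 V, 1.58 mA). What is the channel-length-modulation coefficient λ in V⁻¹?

λ = 0.0709 V⁻¹

With V_GS fixed, I_D ∝ (1 + λ V_DS) in saturation, so I_D2/I_D1 = (1 + λ V_DS2)/(1 + λ V_DS1).
1.58/1.28 = 1.234 = (1 + 5.23 λ)/(1 + 1.56 λ).
Solving: λ (I_D1 V_DS2 − I_D2 V_DS1) = I_D2 − I_D1, so λ = (1.58 − 1.28) / (1.28 × 5.23 − 1.58 × 1.56) = 0.3 / 4.23 = 0.0709 V⁻¹.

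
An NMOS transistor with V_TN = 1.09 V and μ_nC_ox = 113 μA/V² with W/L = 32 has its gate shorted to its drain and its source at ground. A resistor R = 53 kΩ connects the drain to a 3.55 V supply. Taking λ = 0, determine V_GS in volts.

With gate tied to drain, V_GS = V_DS ≥ V_GS − V_TN, so the device is in saturation.
k_n = μ_nC_ox · (W/L) = 3.616 mA/V².
KCL at the drain: ½ k_n (V_GS − V_TN)² = (V_DD − V_GS)/R.
Let x = V_GS − 1.09. Then 95.8 x² + x − 2.46 = 0, giving x = 0.155 V (positive root), so V_GS = 1.25 V.
I_D = (V_DD − V_GS)/R = (3.55 − 1.25) / 53 = 0.0435 mA.

V_GS = 1.25 V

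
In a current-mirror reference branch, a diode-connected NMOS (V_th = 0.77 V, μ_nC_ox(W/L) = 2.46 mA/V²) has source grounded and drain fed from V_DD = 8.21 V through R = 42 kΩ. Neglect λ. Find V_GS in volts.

With gate tied to drain, V_GS = V_DS ≥ V_GS − V_th, so the device is in saturation.
KCL at the drain: ½ k_n (V_GS − V_th)² = (V_DD − V_GS)/R.
Let x = V_GS − 0.77. Then 51.7 x² + x − 7.44 = 0, giving x = 0.37 V (positive root), so V_GS = 1.14 V.
I_D = (V_DD − V_GS)/R = (8.21 − 1.14) / 42 = 0.168 mA.

V_GS = 1.14 V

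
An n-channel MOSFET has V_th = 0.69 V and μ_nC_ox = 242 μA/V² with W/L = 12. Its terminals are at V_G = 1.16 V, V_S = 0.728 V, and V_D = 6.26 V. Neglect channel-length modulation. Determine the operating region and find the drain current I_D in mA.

V_GS = V_G − V_S = 1.16 − 0.728 = 0.432 V; V_DS = V_D − V_S = 6.26 − 0.728 = 5.53 V.
V_GS = 0.432 V < V_th = 0.69 V, so the transistor is in cutoff.

Cutoff; I_D = 0 mA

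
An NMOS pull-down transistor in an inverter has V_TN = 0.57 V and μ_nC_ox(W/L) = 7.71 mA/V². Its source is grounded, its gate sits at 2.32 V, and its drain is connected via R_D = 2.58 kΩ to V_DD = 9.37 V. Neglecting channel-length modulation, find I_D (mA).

V_GS = V_G = 2.32 V, so V_ov = 2.32 − 0.57 = 1.75 V.
Assume saturation: I_D = ½ k_n V_ov² = 0.5 × 7.71 × 1.75² = 11.8 mA, giving V_DS = V_DD − I_D R_D = 9.37 − 11.8 × 2.58 = -21.1 V.
But -21.1 V < V_ov = 1.75 V, so the device is actually in triode.
In triode I_D = k_n[V_ov V_DS − ½ V_DS²] and I_D = (V_DD − V_DS)/R_D. Equating: 9.95 V_DS² − 35.81 V_DS + 9.37 = 0, giving V_DS = 0.284 V (the root below V_ov).
I_D = (9.37 − 0.284) / 2.58 = 3.52 mA.

I_D = 3.52 mA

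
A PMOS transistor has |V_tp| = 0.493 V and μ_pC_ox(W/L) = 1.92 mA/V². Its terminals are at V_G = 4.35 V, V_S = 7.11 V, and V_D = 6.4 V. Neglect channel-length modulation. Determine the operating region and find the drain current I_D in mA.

V_SG = V_S − V_G = 7.11 − 4.35 = 2.76 V; V_SD = V_S − V_D = 7.11 − 6.4 = 0.71 V.
V_ov = V_SG − |V_tp| = 2.76 − 0.493 = 2.27 V.
Since V_SD = 0.71 V < V_ov = 2.27 V, the device is in the triode region.
I_D = k_p [V_ov · V_SD − ½ V_SD²] = 1.92 × [2.27 × 0.71 − 0.5 × 0.71²] = 2.61 mA.

Triode; I_D = 2.61 mA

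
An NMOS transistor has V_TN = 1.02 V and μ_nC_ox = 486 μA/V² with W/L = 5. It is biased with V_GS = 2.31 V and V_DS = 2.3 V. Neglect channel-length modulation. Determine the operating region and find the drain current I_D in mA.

Saturation; I_D = 2.02 mA

k_n = μ_nC_ox · (W/L) = 2.43 mA/V².
V_ov = V_GS − V_TN = 2.31 − 1.02 = 1.29 V.
Since V_DS = 2.3 V ≥ V_ov = 1.29 V, the device is in saturation.
I_D = ½ k_n V_ov² = 0.5 × 2.43 × 1.29² = 2.02 mA.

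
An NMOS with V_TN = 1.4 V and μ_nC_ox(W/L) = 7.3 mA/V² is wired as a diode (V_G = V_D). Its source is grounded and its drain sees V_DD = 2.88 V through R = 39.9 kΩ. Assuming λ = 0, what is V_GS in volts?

V_GS = 1.50 V

With gate tied to drain, V_GS = V_DS ≥ V_GS − V_TN, so the device is in saturation.
KCL at the drain: ½ k_n (V_GS − V_TN)² = (V_DD − V_GS)/R.
Let x = V_GS − 1.4. Then 146 x² + x − 1.48 = 0, giving x = 0.0974 V (positive root), so V_GS = 1.5 V.
I_D = (V_DD − V_GS)/R = (2.88 − 1.5) / 39.9 = 0.0347 mA.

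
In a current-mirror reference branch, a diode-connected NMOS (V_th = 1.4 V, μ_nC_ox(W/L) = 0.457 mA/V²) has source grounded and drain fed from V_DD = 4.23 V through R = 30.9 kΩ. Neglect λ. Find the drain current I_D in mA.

With gate tied to drain, V_GS = V_DS ≥ V_GS − V_th, so the device is in saturation.
KCL at the drain: ½ k_n (V_GS − V_th)² = (V_DD − V_GS)/R.
Let x = V_GS − 1.4. Then 7.06 x² + x − 2.83 = 0, giving x = 0.566 V (positive root), so V_GS = 1.97 V.
I_D = (V_DD − V_GS)/R = (4.23 − 1.97) / 30.9 = 0.0733 mA.

I_D = 0.0733 mA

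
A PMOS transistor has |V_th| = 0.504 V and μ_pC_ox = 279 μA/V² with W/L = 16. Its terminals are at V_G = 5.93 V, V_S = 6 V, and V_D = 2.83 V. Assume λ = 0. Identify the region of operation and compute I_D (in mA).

Cutoff; I_D = 0 mA

V_SG = V_S − V_G = 6 − 5.93 = 0.07 V; V_SD = V_S − V_D = 6 − 2.83 = 3.17 V.
V_SG = 0.07 V < |V_th| = 0.504 V, so the transistor is in cutoff.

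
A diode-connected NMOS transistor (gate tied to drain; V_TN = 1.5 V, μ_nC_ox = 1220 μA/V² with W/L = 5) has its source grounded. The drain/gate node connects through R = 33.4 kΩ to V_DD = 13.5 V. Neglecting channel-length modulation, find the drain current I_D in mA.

With gate tied to drain, V_GS = V_DS ≥ V_GS − V_TN, so the device is in saturation.
k_n = μ_nC_ox · (W/L) = 6.1 mA/V².
KCL at the drain: ½ k_n (V_GS − V_TN)² = (V_DD − V_GS)/R.
Let x = V_GS − 1.5. Then 102 x² + x − 12 = 0, giving x = 0.338 V (positive root), so V_GS = 1.84 V.
I_D = (V_DD − V_GS)/R = (13.5 − 1.84) / 33.4 = 0.349 mA.

I_D = 0.349 mA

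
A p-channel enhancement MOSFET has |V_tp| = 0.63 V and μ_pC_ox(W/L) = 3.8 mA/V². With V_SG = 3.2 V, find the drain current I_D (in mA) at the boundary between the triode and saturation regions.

I_D = 12.5 mA

At the boundary V_SD = V_ov = V_SG − |V_tp| = 3.2 − 0.63 = 2.57 V.
I_D = ½ k_p V_ov² = 0.5 × 3.8 × 2.57² = 12.5 mA.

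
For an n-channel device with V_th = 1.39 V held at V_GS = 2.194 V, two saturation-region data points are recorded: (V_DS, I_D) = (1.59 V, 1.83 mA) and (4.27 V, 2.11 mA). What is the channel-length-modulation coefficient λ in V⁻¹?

With V_GS fixed, I_D ∝ (1 + λ V_DS) in saturation, so I_D2/I_D1 = (1 + λ V_DS2)/(1 + λ V_DS1).
2.11/1.83 = 1.153 = (1 + 4.27 λ)/(1 + 1.59 λ).
Solving: λ (I_D1 V_DS2 − I_D2 V_DS1) = I_D2 − I_D1, so λ = (2.11 − 1.83) / (1.83 × 4.27 − 2.11 × 1.59) = 0.28 / 4.46 = 0.0628 V⁻¹.

λ = 0.0628 V⁻¹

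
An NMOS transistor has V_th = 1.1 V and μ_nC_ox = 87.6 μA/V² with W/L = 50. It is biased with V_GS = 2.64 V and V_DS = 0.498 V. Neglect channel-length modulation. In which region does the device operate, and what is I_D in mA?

k_n = μ_nC_ox · (W/L) = 4.38 mA/V².
V_ov = V_GS − V_th = 2.64 − 1.1 = 1.54 V.
Since V_DS = 0.498 V < V_ov = 1.54 V, the device is in the triode region.
I_D = k_n [V_ov · V_DS − ½ V_DS²] = 4.38 × [1.54 × 0.498 − 0.5 × 0.498²] = 2.82 mA.

Triode; I_D = 2.82 mA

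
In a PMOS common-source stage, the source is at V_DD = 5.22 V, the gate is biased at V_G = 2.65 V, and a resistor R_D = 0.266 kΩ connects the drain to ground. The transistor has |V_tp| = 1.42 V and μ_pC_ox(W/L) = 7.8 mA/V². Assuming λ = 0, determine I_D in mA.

V_SG = V_DD − V_G = 5.22 − 2.65 = 2.57 V, so V_ov = 2.57 − 1.42 = 1.15 V.
Assume saturation: I_D = ½ k_p V_ov² = 0.5 × 7.8 × 1.15² = 5.16 mA, giving V_SD = V_DD − I_D R_D = 5.22 − 5.16 × 0.266 = 3.85 V.
V_SD = 3.85 V ≥ V_ov = 1.15 V, confirming saturation.

I_D = 5.16 mA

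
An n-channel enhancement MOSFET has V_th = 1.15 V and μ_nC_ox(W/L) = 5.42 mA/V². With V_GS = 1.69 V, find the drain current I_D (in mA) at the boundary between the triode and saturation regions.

I_D = 0.790 mA

At the boundary V_DS = V_ov = V_GS − V_th = 1.69 − 1.15 = 0.54 V.
I_D = ½ k_n V_ov² = 0.5 × 5.42 × 0.54² = 0.79 mA.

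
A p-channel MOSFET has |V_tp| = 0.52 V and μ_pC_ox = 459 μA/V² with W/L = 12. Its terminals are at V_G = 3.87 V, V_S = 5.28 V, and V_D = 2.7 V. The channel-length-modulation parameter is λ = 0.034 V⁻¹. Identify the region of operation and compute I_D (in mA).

V_SG = V_S − V_G = 5.28 − 3.87 = 1.41 V; V_SD = V_S − V_D = 5.28 − 2.7 = 2.58 V.
k_p = μ_pC_ox · (W/L) = 5.508 mA/V².
V_ov = V_SG − |V_tp| = 1.41 − 0.52 = 0.89 V.
Since V_SD = 2.58 V ≥ V_ov = 0.89 V, the device is in saturation.
I_D = ½ k_p V_ov² (1 + λ V_SD) = 0.5 × 5.508 × 0.89² × (1 + 0.034 × 2.58) = 2.37 mA.

Saturation; I_D = 2.37 mA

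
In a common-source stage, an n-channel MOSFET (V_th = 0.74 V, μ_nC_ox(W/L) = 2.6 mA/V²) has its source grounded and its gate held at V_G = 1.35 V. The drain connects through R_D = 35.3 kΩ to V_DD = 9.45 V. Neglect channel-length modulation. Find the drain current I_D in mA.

I_D = 0.262 mA

V_GS = V_G = 1.35 V, so V_ov = 1.35 − 0.74 = 0.61 V.
Assume saturation: I_D = ½ k_n V_ov² = 0.5 × 2.6 × 0.61² = 0.484 mA, giving V_DS = V_DD − I_D R_D = 9.45 − 0.484 × 35.3 = -7.63 V.
But -7.63 V < V_ov = 0.61 V, so the device is actually in triode.
In triode I_D = k_n[V_ov V_DS − ½ V_DS²] and I_D = (V_DD − V_DS)/R_D. Equating: 45.9 V_DS² − 56.99 V_DS + 9.45 = 0, giving V_DS = 0.197 V (the root below V_ov).
I_D = (9.45 − 0.197) / 35.3 = 0.262 mA.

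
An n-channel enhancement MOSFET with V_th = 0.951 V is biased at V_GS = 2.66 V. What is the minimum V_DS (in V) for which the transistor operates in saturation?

The boundary between triode and saturation is V_DS = V_GS − V_th = V_ov.
V_ov = 2.66 − 0.951 = 1.71 V.

V_DS,sat = 1.71 V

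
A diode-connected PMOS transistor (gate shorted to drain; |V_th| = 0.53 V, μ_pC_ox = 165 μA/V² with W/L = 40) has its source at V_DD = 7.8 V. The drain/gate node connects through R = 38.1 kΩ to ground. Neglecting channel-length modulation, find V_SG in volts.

V_SG = 0.767 V

With gate tied to drain, V_SG = V_SD ≥ V_SG − |V_th|, so the device is in saturation.
k_p = μ_pC_ox · (W/L) = 6.6 mA/V².
KCL at the drain: ½ k_p (V_SG − |V_th|)² = (V_DD − V_SG)/R.
Let x = V_SG − 0.53. Then 126 x² + x − 7.27 = 0, giving x = 0.237 V (positive root), so V_SG = 0.767 V.
I_D = (V_DD − V_SG)/R = (7.8 − 0.767) / 38.1 = 0.185 mA.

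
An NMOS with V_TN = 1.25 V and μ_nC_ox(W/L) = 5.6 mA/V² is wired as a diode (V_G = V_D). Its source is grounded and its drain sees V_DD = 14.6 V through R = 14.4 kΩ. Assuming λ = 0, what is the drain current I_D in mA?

I_D = 0.888 mA

With gate tied to drain, V_GS = V_DS ≥ V_GS − V_TN, so the device is in saturation.
KCL at the drain: ½ k_n (V_GS − V_TN)² = (V_DD − V_GS)/R.
Let x = V_GS − 1.25. Then 40.3 x² + x − 13.35 = 0, giving x = 0.563 V (positive root), so V_GS = 1.81 V.
I_D = (V_DD − V_GS)/R = (14.6 − 1.81) / 14.4 = 0.888 mA.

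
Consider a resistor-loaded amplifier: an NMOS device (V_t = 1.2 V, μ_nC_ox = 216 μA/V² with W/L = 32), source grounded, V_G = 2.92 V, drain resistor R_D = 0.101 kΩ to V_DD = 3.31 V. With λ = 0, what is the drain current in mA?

I_D = 10.2 mA

V_GS = V_G = 2.92 V, so V_ov = 2.92 − 1.2 = 1.72 V.
k_n = μ_nC_ox · (W/L) = 6.912 mA/V².
Assume saturation: I_D = ½ k_n V_ov² = 0.5 × 6.912 × 1.72² = 10.2 mA, giving V_DS = V_DD − I_D R_D = 3.31 − 10.2 × 0.101 = 2.28 V.
V_DS = 2.28 V ≥ V_ov = 1.72 V, confirming saturation.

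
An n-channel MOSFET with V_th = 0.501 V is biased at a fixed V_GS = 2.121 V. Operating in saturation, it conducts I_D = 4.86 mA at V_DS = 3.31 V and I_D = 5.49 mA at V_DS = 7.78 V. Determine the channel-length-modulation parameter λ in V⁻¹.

With V_GS fixed, I_D ∝ (1 + λ V_DS) in saturation, so I_D2/I_D1 = (1 + λ V_DS2)/(1 + λ V_DS1).
5.49/4.86 = 1.13 = (1 + 7.78 λ)/(1 + 3.31 λ).
Solving: λ (I_D1 V_DS2 − I_D2 V_DS1) = I_D2 − I_D1, so λ = (5.49 − 4.86) / (4.86 × 7.78 − 5.49 × 3.31) = 0.63 / 19.6 = 0.0321 V⁻¹.

λ = 0.0321 V⁻¹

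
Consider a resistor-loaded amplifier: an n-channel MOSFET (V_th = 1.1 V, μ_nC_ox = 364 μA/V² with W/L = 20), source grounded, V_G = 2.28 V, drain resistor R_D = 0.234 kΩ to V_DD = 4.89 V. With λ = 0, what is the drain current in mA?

V_GS = V_G = 2.28 V, so V_ov = 2.28 − 1.1 = 1.18 V.
k_n = μ_nC_ox · (W/L) = 7.28 mA/V².
Assume saturation: I_D = ½ k_n V_ov² = 0.5 × 7.28 × 1.18² = 5.07 mA, giving V_DS = V_DD − I_D R_D = 4.89 − 5.07 × 0.234 = 3.7 V.
V_DS = 3.7 V ≥ V_ov = 1.18 V, confirming saturation.

I_D = 5.07 mA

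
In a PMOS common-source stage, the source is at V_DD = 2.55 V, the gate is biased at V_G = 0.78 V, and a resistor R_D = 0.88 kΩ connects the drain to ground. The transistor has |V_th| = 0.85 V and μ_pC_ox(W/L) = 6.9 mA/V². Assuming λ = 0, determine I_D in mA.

I_D = 2.32 mA

V_SG = V_DD − V_G = 2.55 − 0.78 = 1.77 V, so V_ov = 1.77 − 0.85 = 0.92 V.
Assume saturation: I_D = ½ k_p V_ov² = 0.5 × 6.9 × 0.92² = 2.92 mA, giving V_SD = V_DD − I_D R_D = 2.55 − 2.92 × 0.88 = -0.0197 V.
But -0.0197 V < V_ov = 0.92 V, so the device is actually in triode.
In triode I_D = k_p[V_ov V_SD − ½ V_SD²] and I_D = (V_DD − V_SD)/R_D. Equating: 3.04 V_SD² − 6.586 V_SD + 2.55 = 0, giving V_SD = 0.504 V (the root below V_ov).
I_D = (2.55 − 0.504) / 0.88 = 2.32 mA.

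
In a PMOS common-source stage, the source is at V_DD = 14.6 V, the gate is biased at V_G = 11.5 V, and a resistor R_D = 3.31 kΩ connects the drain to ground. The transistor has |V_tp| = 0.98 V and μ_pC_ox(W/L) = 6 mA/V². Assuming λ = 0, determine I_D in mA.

V_SG = V_DD − V_G = 14.6 − 11.5 = 3.1 V, so V_ov = 3.1 − 0.98 = 2.12 V.
Assume saturation: I_D = ½ k_p V_ov² = 0.5 × 6 × 2.12² = 13.5 mA, giving V_SD = V_DD − I_D R_D = 14.6 − 13.5 × 3.31 = -30 V.
But -30 V < V_ov = 2.12 V, so the device is actually in triode.
In triode I_D = k_p[V_ov V_SD − ½ V_SD²] and I_D = (V_DD − V_SD)/R_D. Equating: 9.93 V_SD² − 43.1 V_SD + 14.6 = 0, giving V_SD = 0.37 V (the root below V_ov).
I_D = (14.6 − 0.37) / 3.31 = 4.3 mA.

I_D = 4.30 mA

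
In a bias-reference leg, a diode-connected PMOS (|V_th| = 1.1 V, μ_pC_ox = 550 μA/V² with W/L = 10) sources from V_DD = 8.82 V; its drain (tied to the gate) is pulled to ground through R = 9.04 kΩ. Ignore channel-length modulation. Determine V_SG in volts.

With gate tied to drain, V_SG = V_SD ≥ V_SG − |V_th|, so the device is in saturation.
k_p = μ_pC_ox · (W/L) = 5.5 mA/V².
KCL at the drain: ½ k_p (V_SG − |V_th|)² = (V_DD − V_SG)/R.
Let x = V_SG − 1.1. Then 24.9 x² + x − 7.72 = 0, giving x = 0.538 V (positive root), so V_SG = 1.64 V.
I_D = (V_DD − V_SG)/R = (8.82 − 1.64) / 9.04 = 0.795 mA.

V_SG = 1.64 V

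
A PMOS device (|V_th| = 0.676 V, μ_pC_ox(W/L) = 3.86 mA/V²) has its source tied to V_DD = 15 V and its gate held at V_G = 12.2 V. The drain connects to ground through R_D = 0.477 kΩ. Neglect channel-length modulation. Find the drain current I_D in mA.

I_D = 8.71 mA

V_SG = V_DD − V_G = 15 − 12.2 = 2.8 V, so V_ov = 2.8 − 0.676 = 2.12 V.
Assume saturation: I_D = ½ k_p V_ov² = 0.5 × 3.86 × 2.12² = 8.71 mA, giving V_SD = V_DD − I_D R_D = 15 − 8.71 × 0.477 = 10.8 V.
V_SD = 10.8 V ≥ V_ov = 2.12 V, confirming saturation.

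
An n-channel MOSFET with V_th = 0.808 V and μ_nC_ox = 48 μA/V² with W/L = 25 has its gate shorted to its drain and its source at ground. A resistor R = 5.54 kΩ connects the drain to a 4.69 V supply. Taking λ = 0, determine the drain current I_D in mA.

I_D = 0.531 mA

With gate tied to drain, V_GS = V_DS ≥ V_GS − V_th, so the device is in saturation.
k_n = μ_nC_ox · (W/L) = 1.2 mA/V².
KCL at the drain: ½ k_n (V_GS − V_th)² = (V_DD − V_GS)/R.
Let x = V_GS − 0.808. Then 3.32 x² + x − 3.882 = 0, giving x = 0.941 V (positive root), so V_GS = 1.75 V.
I_D = (V_DD − V_GS)/R = (4.69 − 1.75) / 5.54 = 0.531 mA.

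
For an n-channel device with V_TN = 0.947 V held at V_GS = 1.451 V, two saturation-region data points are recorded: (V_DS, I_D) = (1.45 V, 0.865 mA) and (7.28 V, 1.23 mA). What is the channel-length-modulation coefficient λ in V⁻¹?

With V_GS fixed, I_D ∝ (1 + λ V_DS) in saturation, so I_D2/I_D1 = (1 + λ V_DS2)/(1 + λ V_DS1).
1.23/0.865 = 1.422 = (1 + 7.28 λ)/(1 + 1.45 λ).
Solving: λ (I_D1 V_DS2 − I_D2 V_DS1) = I_D2 − I_D1, so λ = (1.23 − 0.865) / (0.865 × 7.28 − 1.23 × 1.45) = 0.365 / 4.51 = 0.0809 V⁻¹.

λ = 0.0809 V⁻¹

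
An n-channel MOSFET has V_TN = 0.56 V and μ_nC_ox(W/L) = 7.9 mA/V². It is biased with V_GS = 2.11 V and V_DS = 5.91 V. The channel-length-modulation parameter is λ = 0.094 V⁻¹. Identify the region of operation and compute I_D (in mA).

V_ov = V_GS − V_TN = 2.11 − 0.56 = 1.55 V.
Since V_DS = 5.91 V ≥ V_ov = 1.55 V, the device is in saturation.
I_D = ½ k_n V_ov² (1 + λ V_DS) = 0.5 × 7.9 × 1.55² × (1 + 0.094 × 5.91) = 14.8 mA.

Saturation; I_D = 14.8 mA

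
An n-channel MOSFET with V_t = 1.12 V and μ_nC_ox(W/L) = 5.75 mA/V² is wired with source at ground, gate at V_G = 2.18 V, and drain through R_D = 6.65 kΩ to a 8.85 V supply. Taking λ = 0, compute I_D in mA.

V_GS = V_G = 2.18 V, so V_ov = 2.18 − 1.12 = 1.06 V.
Assume saturation: I_D = ½ k_n V_ov² = 0.5 × 5.75 × 1.06² = 3.23 mA, giving V_DS = V_DD − I_D R_D = 8.85 − 3.23 × 6.65 = -12.6 V.
But -12.6 V < V_ov = 1.06 V, so the device is actually in triode.
In triode I_D = k_n[V_ov V_DS − ½ V_DS²] and I_D = (V_DD − V_DS)/R_D. Equating: 19.1 V_DS² − 41.53 V_DS + 8.85 = 0, giving V_DS = 0.239 V (the root below V_ov).
I_D = (8.85 − 0.239) / 6.65 = 1.29 mA.

I_D = 1.29 mA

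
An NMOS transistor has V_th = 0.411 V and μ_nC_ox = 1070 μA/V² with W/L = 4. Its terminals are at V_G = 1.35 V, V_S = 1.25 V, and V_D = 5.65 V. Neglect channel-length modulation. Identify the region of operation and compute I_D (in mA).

V_GS = V_G − V_S = 1.35 − 1.25 = 0.1 V; V_DS = V_D − V_S = 5.65 − 1.25 = 4.4 V.
V_GS = 0.1 V < V_th = 0.411 V, so the transistor is in cutoff.

Cutoff; I_D = 0 mA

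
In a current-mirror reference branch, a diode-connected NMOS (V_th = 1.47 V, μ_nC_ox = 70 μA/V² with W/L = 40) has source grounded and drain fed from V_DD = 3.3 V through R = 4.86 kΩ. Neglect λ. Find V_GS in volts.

V_GS = 1.92 V

With gate tied to drain, V_GS = V_DS ≥ V_GS − V_th, so the device is in saturation.
k_n = μ_nC_ox · (W/L) = 2.8 mA/V².
KCL at the drain: ½ k_n (V_GS − V_th)² = (V_DD − V_GS)/R.
Let x = V_GS − 1.47. Then 6.8 x² + x − 1.83 = 0, giving x = 0.45 V (positive root), so V_GS = 1.92 V.
I_D = (V_DD − V_GS)/R = (3.3 − 1.92) / 4.86 = 0.284 mA.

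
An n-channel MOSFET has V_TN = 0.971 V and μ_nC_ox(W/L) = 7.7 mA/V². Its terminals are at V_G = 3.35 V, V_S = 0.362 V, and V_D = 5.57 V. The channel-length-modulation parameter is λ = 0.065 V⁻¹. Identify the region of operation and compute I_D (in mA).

V_GS = V_G − V_S = 3.35 − 0.362 = 2.99 V; V_DS = V_D − V_S = 5.57 − 0.362 = 5.21 V.
V_ov = V_GS − V_TN = 2.99 − 0.971 = 2.02 V.
Since V_DS = 5.21 V ≥ V_ov = 2.02 V, the device is in saturation.
I_D = ½ k_n V_ov² (1 + λ V_DS) = 0.5 × 7.7 × 2.02² × (1 + 0.065 × 5.21) = 21 mA.

Saturation; I_D = 21.0 mA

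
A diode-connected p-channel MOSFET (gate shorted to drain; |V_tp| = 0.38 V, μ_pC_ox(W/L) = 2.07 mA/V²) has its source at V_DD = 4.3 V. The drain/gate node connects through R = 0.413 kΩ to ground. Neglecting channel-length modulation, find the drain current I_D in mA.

With gate tied to drain, V_SG = V_SD ≥ V_SG − |V_tp|, so the device is in saturation.
KCL at the drain: ½ k_p (V_SG − |V_tp|)² = (V_DD − V_SG)/R.
Let x = V_SG − 0.38. Then 0.427 x² + x − 3.92 = 0, giving x = 2.08 V (positive root), so V_SG = 2.46 V.
I_D = (V_DD − V_SG)/R = (4.3 − 2.46) / 0.413 = 4.46 mA.

I_D = 4.46 mA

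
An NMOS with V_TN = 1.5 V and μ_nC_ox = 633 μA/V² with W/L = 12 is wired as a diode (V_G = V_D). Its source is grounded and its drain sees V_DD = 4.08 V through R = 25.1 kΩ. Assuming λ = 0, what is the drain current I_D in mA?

With gate tied to drain, V_GS = V_DS ≥ V_GS − V_TN, so the device is in saturation.
k_n = μ_nC_ox · (W/L) = 7.596 mA/V².
KCL at the drain: ½ k_n (V_GS − V_TN)² = (V_DD − V_GS)/R.
Let x = V_GS − 1.5. Then 95.3 x² + x − 2.58 = 0, giving x = 0.159 V (positive root), so V_GS = 1.66 V.
I_D = (V_DD − V_GS)/R = (4.08 − 1.66) / 25.1 = 0.0964 mA.

I_D = 0.0964 mA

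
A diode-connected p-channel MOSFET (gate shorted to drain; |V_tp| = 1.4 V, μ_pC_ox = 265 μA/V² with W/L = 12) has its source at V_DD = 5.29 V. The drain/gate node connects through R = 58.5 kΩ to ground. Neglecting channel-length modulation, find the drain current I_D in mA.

With gate tied to drain, V_SG = V_SD ≥ V_SG − |V_tp|, so the device is in saturation.
k_p = μ_pC_ox · (W/L) = 3.18 mA/V².
KCL at the drain: ½ k_p (V_SG − |V_tp|)² = (V_DD − V_SG)/R.
Let x = V_SG − 1.4. Then 93 x² + x − 3.89 = 0, giving x = 0.199 V (positive root), so V_SG = 1.6 V.
I_D = (V_DD − V_SG)/R = (5.29 − 1.6) / 58.5 = 0.0631 mA.

I_D = 0.0631 mA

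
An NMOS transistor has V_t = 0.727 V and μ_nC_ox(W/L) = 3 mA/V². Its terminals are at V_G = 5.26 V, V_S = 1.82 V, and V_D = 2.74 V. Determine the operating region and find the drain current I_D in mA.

Triode; I_D = 6.22 mA

V_GS = V_G − V_S = 5.26 − 1.82 = 3.44 V; V_DS = V_D − V_S = 2.74 − 1.82 = 0.92 V.
V_ov = V_GS − V_t = 3.44 − 0.727 = 2.71 V.
Since V_DS = 0.92 V < V_ov = 2.71 V, the device is in the triode region.
I_D = k_n [V_ov · V_DS − ½ V_DS²] = 3 × [2.71 × 0.92 − 0.5 × 0.92²] = 6.22 mA.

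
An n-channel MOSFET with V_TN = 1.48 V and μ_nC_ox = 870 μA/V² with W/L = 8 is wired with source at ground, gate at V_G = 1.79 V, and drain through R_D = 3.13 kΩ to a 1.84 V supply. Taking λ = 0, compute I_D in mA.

V_GS = V_G = 1.79 V, so V_ov = 1.79 − 1.48 = 0.31 V.
k_n = μ_nC_ox · (W/L) = 6.96 mA/V².
Assume saturation: I_D = ½ k_n V_ov² = 0.5 × 6.96 × 0.31² = 0.334 mA, giving V_DS = V_DD − I_D R_D = 1.84 − 0.334 × 3.13 = 0.793 V.
V_DS = 0.793 V ≥ V_ov = 0.31 V, confirming saturation.

I_D = 0.334 mA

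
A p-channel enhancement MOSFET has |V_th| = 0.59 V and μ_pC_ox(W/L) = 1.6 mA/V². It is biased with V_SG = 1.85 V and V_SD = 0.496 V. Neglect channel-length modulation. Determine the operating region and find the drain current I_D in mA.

V_ov = V_SG − |V_th| = 1.85 − 0.59 = 1.26 V.
Since V_SD = 0.496 V < V_ov = 1.26 V, the device is in the triode region.
I_D = k_p [V_ov · V_SD − ½ V_SD²] = 1.6 × [1.26 × 0.496 − 0.5 × 0.496²] = 0.803 mA.

Triode; I_D = 0.803 mA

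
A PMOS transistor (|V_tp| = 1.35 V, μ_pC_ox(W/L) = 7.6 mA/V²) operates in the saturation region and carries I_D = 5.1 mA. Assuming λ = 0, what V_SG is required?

V_SG = 2.51 V

In saturation I_D = ½ k_p (V_SG − |V_tp|)², so V_SG − |V_tp| = √(2 I_D / k_p) = √(2 × 5.1 / 7.6) = 1.16 V.
V_SG = 1.35 + 1.16 = 2.51 V.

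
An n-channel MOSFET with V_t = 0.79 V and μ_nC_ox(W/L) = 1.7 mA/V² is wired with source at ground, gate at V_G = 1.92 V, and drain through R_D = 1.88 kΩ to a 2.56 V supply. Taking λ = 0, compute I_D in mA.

I_D = 0.963 mA

V_GS = V_G = 1.92 V, so V_ov = 1.92 − 0.79 = 1.13 V.
Assume saturation: I_D = ½ k_n V_ov² = 0.5 × 1.7 × 1.13² = 1.09 mA, giving V_DS = V_DD − I_D R_D = 2.56 − 1.09 × 1.88 = 0.52 V.
But 0.52 V < V_ov = 1.13 V, so the device is actually in triode.
In triode I_D = k_n[V_ov V_DS − ½ V_DS²] and I_D = (V_DD − V_DS)/R_D. Equating: 1.6 V_DS² − 4.611 V_DS + 2.56 = 0, giving V_DS = 0.75 V (the root below V_ov).
I_D = (2.56 − 0.75) / 1.88 = 0.963 mA.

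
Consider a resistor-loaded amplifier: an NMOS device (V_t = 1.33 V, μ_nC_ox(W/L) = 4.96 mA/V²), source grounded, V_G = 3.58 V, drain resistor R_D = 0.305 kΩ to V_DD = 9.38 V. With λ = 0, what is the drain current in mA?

I_D = 12.6 mA

V_GS = V_G = 3.58 V, so V_ov = 3.58 − 1.33 = 2.25 V.
Assume saturation: I_D = ½ k_n V_ov² = 0.5 × 4.96 × 2.25² = 12.6 mA, giving V_DS = V_DD − I_D R_D = 9.38 − 12.6 × 0.305 = 5.55 V.
V_DS = 5.55 V ≥ V_ov = 2.25 V, confirming saturation.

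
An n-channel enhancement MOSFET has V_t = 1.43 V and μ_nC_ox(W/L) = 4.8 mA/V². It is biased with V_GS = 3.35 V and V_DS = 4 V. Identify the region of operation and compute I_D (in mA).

Saturation; I_D = 8.85 mA

V_ov = V_GS − V_t = 3.35 − 1.43 = 1.92 V.
Since V_DS = 4 V ≥ V_ov = 1.92 V, the device is in saturation.
I_D = ½ k_n V_ov² = 0.5 × 4.8 × 1.92² = 8.85 mA.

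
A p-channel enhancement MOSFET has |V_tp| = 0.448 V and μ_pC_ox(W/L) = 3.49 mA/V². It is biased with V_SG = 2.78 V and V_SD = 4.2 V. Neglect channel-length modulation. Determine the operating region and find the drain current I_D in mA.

V_ov = V_SG − |V_tp| = 2.78 − 0.448 = 2.33 V.
Since V_SD = 4.2 V ≥ V_ov = 2.33 V, the device is in saturation.
I_D = ½ k_p V_ov² = 0.5 × 3.49 × 2.33² = 9.49 mA.

Saturation; I_D = 9.49 mA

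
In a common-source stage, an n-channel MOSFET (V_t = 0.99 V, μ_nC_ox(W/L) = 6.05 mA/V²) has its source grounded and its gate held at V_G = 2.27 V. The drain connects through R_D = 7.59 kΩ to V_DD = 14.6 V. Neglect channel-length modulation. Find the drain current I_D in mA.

I_D = 1.89 mA

V_GS = V_G = 2.27 V, so V_ov = 2.27 − 0.99 = 1.28 V.
Assume saturation: I_D = ½ k_n V_ov² = 0.5 × 6.05 × 1.28² = 4.96 mA, giving V_DS = V_DD − I_D R_D = 14.6 − 4.96 × 7.59 = -23 V.
But -23 V < V_ov = 1.28 V, so the device is actually in triode.
In triode I_D = k_n[V_ov V_DS − ½ V_DS²] and I_D = (V_DD − V_DS)/R_D. Equating: 23 V_DS² − 59.78 V_DS + 14.6 = 0, giving V_DS = 0.273 V (the root below V_ov).
I_D = (14.6 − 0.273) / 7.59 = 1.89 mA.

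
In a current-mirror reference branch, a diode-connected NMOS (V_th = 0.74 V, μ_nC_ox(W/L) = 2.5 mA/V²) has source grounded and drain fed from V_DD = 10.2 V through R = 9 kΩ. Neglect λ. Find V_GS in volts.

V_GS = 1.61 V

With gate tied to drain, V_GS = V_DS ≥ V_GS − V_th, so the device is in saturation.
KCL at the drain: ½ k_n (V_GS − V_th)² = (V_DD − V_GS)/R.
Let x = V_GS − 0.74. Then 11.2 x² + x − 9.46 = 0, giving x = 0.874 V (positive root), so V_GS = 1.61 V.
I_D = (V_DD − V_GS)/R = (10.2 − 1.61) / 9 = 0.954 mA.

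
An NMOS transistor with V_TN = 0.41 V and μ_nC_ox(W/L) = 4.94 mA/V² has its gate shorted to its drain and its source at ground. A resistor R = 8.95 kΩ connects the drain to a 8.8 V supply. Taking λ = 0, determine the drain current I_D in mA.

With gate tied to drain, V_GS = V_DS ≥ V_GS − V_TN, so the device is in saturation.
KCL at the drain: ½ k_n (V_GS − V_TN)² = (V_DD − V_GS)/R.
Let x = V_GS − 0.41. Then 22.1 x² + x − 8.39 = 0, giving x = 0.594 V (positive root), so V_GS = 1 V.
I_D = (V_DD − V_GS)/R = (8.8 − 1) / 8.95 = 0.871 mA.

I_D = 0.871 mA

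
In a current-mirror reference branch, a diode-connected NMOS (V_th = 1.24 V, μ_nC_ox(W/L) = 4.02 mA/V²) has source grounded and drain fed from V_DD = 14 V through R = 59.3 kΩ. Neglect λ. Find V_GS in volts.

With gate tied to drain, V_GS = V_DS ≥ V_GS − V_th, so the device is in saturation.
KCL at the drain: ½ k_n (V_GS − V_th)² = (V_DD − V_GS)/R.
Let x = V_GS − 1.24. Then 119 x² + x − 12.76 = 0, giving x = 0.323 V (positive root), so V_GS = 1.56 V.
I_D = (V_DD − V_GS)/R = (14 − 1.56) / 59.3 = 0.21 mA.

V_GS = 1.56 V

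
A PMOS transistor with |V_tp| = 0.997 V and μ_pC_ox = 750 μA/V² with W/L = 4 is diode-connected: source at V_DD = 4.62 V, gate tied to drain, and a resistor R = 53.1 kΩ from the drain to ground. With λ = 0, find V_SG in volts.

V_SG = 1.20 V

With gate tied to drain, V_SG = V_SD ≥ V_SG − |V_tp|, so the device is in saturation.
k_p = μ_pC_ox · (W/L) = 3 mA/V².
KCL at the drain: ½ k_p (V_SG − |V_tp|)² = (V_DD − V_SG)/R.
Let x = V_SG − 0.997. Then 79.7 x² + x − 3.623 = 0, giving x = 0.207 V (positive root), so V_SG = 1.2 V.
I_D = (V_DD − V_SG)/R = (4.62 − 1.2) / 53.1 = 0.0643 mA.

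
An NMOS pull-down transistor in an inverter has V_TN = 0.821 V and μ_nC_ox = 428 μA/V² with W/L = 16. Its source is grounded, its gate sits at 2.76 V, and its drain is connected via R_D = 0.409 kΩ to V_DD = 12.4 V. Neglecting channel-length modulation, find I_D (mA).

I_D = 12.9 mA

V_GS = V_G = 2.76 V, so V_ov = 2.76 − 0.821 = 1.94 V.
k_n = μ_nC_ox · (W/L) = 6.848 mA/V².
Assume saturation: I_D = ½ k_n V_ov² = 0.5 × 6.848 × 1.94² = 12.9 mA, giving V_DS = V_DD − I_D R_D = 12.4 − 12.9 × 0.409 = 7.13 V.
V_DS = 7.13 V ≥ V_ov = 1.94 V, confirming saturation.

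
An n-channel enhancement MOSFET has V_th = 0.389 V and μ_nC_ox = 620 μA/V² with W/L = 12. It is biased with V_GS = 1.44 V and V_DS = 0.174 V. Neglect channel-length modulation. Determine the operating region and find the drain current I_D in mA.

Triode; I_D = 1.25 mA

k_n = μ_nC_ox · (W/L) = 7.44 mA/V².
V_ov = V_GS − V_th = 1.44 − 0.389 = 1.05 V.
Since V_DS = 0.174 V < V_ov = 1.05 V, the device is in the triode region.
I_D = k_n [V_ov · V_DS − ½ V_DS²] = 7.44 × [1.05 × 0.174 − 0.5 × 0.174²] = 1.25 mA.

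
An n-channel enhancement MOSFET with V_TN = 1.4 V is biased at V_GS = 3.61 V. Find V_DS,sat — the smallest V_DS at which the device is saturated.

The boundary between triode and saturation is V_DS = V_GS − V_TN = V_ov.
V_ov = 3.61 − 1.4 = 2.21 V.

V_DS,sat = 2.21 V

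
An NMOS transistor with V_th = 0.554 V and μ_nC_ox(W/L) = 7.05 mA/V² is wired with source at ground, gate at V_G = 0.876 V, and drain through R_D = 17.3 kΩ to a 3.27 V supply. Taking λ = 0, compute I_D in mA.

V_GS = V_G = 0.876 V, so V_ov = 0.876 − 0.554 = 0.322 V.
Assume saturation: I_D = ½ k_n V_ov² = 0.5 × 7.05 × 0.322² = 0.365 mA, giving V_DS = V_DD − I_D R_D = 3.27 − 0.365 × 17.3 = -3.05 V.
But -3.05 V < V_ov = 0.322 V, so the device is actually in triode.
In triode I_D = k_n[V_ov V_DS − ½ V_DS²] and I_D = (V_DD − V_DS)/R_D. Equating: 61 V_DS² − 40.27 V_DS + 3.27 = 0, giving V_DS = 0.0948 V (the root below V_ov).
I_D = (3.27 − 0.0948) / 17.3 = 0.184 mA.

I_D = 0.184 mA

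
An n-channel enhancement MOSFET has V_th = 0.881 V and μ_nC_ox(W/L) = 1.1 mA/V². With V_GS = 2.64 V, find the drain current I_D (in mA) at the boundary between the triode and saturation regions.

I_D = 1.70 mA

At the boundary V_DS = V_ov = V_GS − V_th = 2.64 − 0.881 = 1.76 V.
I_D = ½ k_n V_ov² = 0.5 × 1.1 × 1.76² = 1.7 mA.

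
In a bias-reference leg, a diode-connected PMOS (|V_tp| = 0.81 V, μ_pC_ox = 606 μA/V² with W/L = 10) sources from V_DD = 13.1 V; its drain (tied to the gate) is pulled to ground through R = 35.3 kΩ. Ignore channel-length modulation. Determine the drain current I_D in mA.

With gate tied to drain, V_SG = V_SD ≥ V_SG − |V_tp|, so the device is in saturation.
k_p = μ_pC_ox · (W/L) = 6.06 mA/V².
KCL at the drain: ½ k_p (V_SG − |V_tp|)² = (V_DD − V_SG)/R.
Let x = V_SG − 0.81. Then 107 x² + x − 12.29 = 0, giving x = 0.334 V (positive root), so V_SG = 1.14 V.
I_D = (V_DD − V_SG)/R = (13.1 − 1.14) / 35.3 = 0.339 mA.

I_D = 0.339 mA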